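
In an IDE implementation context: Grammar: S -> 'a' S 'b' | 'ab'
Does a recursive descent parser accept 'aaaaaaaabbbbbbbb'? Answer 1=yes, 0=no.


Grammar accepts strings of the form a^n b^n (n >= 1)
Word: 'aaaaaaaabbbbbbbb'
Counting: 8 a's and 8 b's
Check: 8 == 8? Yes
Derivation (S -> aSb applied 7 time(s), then S -> ab): S => aSb => aaSbb => aaaSbbb => aaaaSbbbb => aaaaaSbbbbb => aaaaaaSbbbbbb => aaaaaaaSbbbbbbb => aaaaaaaabbbbbbbb
Accepted

1


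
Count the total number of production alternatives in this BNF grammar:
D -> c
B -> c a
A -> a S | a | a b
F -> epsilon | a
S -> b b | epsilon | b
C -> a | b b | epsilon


Counting alternatives per rule:
  D: 1 alternative(s)
  B: 1 alternative(s)
  A: 3 alternative(s)
  F: 2 alternative(s)
  S: 3 alternative(s)
  C: 3 alternative(s)
Sum: 1 + 1 + 3 + 2 + 3 + 3 = 13

13


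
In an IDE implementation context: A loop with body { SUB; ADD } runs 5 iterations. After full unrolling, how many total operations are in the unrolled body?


Loop body operations: SUB, ADD (2 ops per iteration)
Unrolling 5 iterations:
  Iteration 1: SUB, ADD (2 ops)
  Iteration 2: SUB, ADD (2 ops)
  Iteration 3: SUB, ADD (2 ops)
  Iteration 4: SUB, ADD (2 ops)
  Iteration 5: SUB, ADD (2 ops)
Total: 5 iterations * 2 ops/iter = 10 operations

10


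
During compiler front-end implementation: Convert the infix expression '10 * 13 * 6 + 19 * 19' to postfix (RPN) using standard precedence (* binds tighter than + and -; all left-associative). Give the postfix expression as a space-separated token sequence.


Applying the shunting-yard algorithm:
  Operand 10 -> output
  Push '*' onto operator stack -> op-stack: [*]
  Operand 13 -> output
  See '*' (prec 2); top '*' (prec 2) >= it -> pop '*' to output
  Push '*' onto operator stack -> op-stack: [*]
  Operand 6 -> output
  See '+' (prec 1); top '*' (prec 2) >= it -> pop '*' to output
  Push '+' onto operator stack -> op-stack: [+]
  Operand 19 -> output
  Push '*' onto operator stack -> op-stack: [+, *]
  Operand 19 -> output
  End of input: pop '*' to output
  End of input: pop '+' to output
Postfix result: 10 13 * 6 * 19 19 * +

10 13 * 6 * 19 19 * +


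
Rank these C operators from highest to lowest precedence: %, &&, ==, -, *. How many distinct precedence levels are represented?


Looking up precedence for each operator:
  % -> precedence 6
  && -> precedence 2
  == -> precedence 3
  - -> precedence 5
  * -> precedence 6
Sorted highest to lowest: %, *, -, ==, &&
Distinct precedence values: [6, 5, 3, 2]
Number of distinct levels: 4

4


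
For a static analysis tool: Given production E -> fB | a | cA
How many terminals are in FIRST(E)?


Production: E -> fB | a | cA
Examining each alternative for leading terminals:
  E -> fB : first terminal = 'f'
  E -> a : first terminal = 'a'
  E -> cA : first terminal = 'c'
FIRST(E) = {a, c, f}
Count: 3

3


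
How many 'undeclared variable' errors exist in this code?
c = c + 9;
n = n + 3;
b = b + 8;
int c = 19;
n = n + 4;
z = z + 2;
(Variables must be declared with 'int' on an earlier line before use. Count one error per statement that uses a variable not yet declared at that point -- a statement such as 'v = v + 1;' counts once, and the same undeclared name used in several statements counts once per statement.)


Scanning code line by line:
  Line 1: use 'c' -> ERROR (undeclared)
  Line 2: use 'n' -> ERROR (undeclared)
  Line 3: use 'b' -> ERROR (undeclared)
  Line 4: declare 'c' -> declared = ['c']
  Line 5: use 'n' -> ERROR (undeclared)
  Line 6: use 'z' -> ERROR (undeclared)
Total undeclared variable errors: 5

5


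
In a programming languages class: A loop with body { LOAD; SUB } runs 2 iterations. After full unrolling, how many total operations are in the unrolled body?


Loop body operations: LOAD, SUB (2 ops per iteration)
Unrolling 2 iterations:
  Iteration 1: LOAD, SUB (2 ops)
  Iteration 2: LOAD, SUB (2 ops)
Total: 2 iterations * 2 ops/iter = 4 operations

4


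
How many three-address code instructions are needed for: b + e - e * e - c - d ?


Expression: b + e - e * e - c - d
Generating three-address code (respecting * over +/- precedence):
  Instruction 1: t1 = e * e
  Instruction 2: t2 = b + e
  Instruction 3: t3 = t2 - t1
  Instruction 4: t4 = t3 - c
  Instruction 5: t5 = t4 - d
Total instructions: 5

5


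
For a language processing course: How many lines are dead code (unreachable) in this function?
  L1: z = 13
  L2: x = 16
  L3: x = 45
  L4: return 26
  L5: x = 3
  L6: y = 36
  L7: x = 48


Analyzing control flow:
  L1: reachable (before return)
  L2: reachable (before return)
  L3: reachable (before return)
  L4: reachable (return statement)
  L5: DEAD (after return at L4)
  L6: DEAD (after return at L4)
  L7: DEAD (after return at L4)
Return at L4, total lines = 7
Dead lines: L5 through L7
Count: 3

3


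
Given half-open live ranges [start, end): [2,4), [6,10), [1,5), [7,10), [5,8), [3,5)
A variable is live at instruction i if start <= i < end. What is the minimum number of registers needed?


Live ranges:
  Var0: [2, 4)
  Var1: [6, 10)
  Var2: [1, 5)
  Var3: [7, 10)
  Var4: [5, 8)
  Var5: [3, 5)
Sweep-line events (position, delta, active):
  pos=1 start -> active=1
  pos=2 start -> active=2
  pos=3 start -> active=3
  pos=4 end -> active=2
  pos=5 end -> active=1
  pos=5 end -> active=0
  pos=5 start -> active=1
  pos=6 start -> active=2
  pos=7 start -> active=3
  pos=8 end -> active=2
  pos=10 end -> active=1
  pos=10 end -> active=0
Maximum simultaneous active: 3
Minimum registers needed: 3

3


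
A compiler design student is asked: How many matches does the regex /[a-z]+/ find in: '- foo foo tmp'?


Pattern: /[a-z]+/ (identifiers)
Input: '- foo foo tmp'
Scanning for matches:
  Match 1: 'foo'
  Match 2: 'foo'
  Match 3: 'tmp'
Total matches: 3

3


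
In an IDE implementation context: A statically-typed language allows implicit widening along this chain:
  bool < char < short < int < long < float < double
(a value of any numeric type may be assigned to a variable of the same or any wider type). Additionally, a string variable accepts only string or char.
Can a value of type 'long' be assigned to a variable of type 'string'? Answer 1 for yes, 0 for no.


Target variable type: string
Source value type: long
Rule: string accepts only {string, char}
  source 'long' in {string, char}? No
Result: 0

0


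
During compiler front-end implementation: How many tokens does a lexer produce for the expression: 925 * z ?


Scanning '925 * z'
Token 1: '925' -> integer_literal
Token 2: '*' -> operator
Token 3: 'z' -> identifier
Total tokens: 3

3


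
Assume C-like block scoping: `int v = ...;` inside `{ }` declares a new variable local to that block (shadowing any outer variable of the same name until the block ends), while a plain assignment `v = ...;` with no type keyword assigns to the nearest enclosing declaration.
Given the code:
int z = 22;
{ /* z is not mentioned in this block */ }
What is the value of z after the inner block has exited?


Analyzing scoping rules:
Outer scope: declares z = 22
Inner block: z is neither redeclared nor assigned -> unchanged
After the block -> 22
Result: 22

22


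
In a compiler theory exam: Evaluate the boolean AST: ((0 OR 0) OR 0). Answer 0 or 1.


Step 1: Evaluate inner node
  0 OR 0 = 0
Step 2: Evaluate root node
  0 OR 0 = 0

0


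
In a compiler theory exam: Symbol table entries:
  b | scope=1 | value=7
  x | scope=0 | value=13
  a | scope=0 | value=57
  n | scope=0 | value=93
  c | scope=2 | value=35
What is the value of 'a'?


Searching symbol table for 'a':
  b | scope=1 | value=7
  x | scope=0 | value=13
  a | scope=0 | value=57 <- MATCH
  n | scope=0 | value=93
  c | scope=2 | value=35
Found 'a' at scope 0 with value 57

57


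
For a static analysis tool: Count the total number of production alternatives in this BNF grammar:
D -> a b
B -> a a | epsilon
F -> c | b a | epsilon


Counting alternatives per rule:
  D: 1 alternative(s)
  B: 2 alternative(s)
  F: 3 alternative(s)
Sum: 1 + 2 + 3 = 6

6


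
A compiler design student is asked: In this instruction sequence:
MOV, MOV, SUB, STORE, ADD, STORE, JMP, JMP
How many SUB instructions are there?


Scanning instruction sequence for SUB:
  Position 1: MOV
  Position 2: MOV
  Position 3: SUB <- MATCH
  Position 4: STORE
  Position 5: ADD
  Position 6: STORE
  Position 7: JMP
  Position 8: JMP
Matches at positions: [3]
Total SUB count: 1

1


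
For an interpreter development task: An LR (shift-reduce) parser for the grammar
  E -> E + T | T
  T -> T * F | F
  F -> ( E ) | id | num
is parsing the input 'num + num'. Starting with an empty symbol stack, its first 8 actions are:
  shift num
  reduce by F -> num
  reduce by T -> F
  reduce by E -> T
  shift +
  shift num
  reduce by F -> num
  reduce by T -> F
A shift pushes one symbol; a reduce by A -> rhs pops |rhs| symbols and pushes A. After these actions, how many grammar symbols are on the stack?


Tracking the symbol stack through each action:
  Action 1: shift 'num' : push -> stack = [num] (size 1)
  Action 2: reduce by F -> num : pop 1, push F -> stack = [F] (size 1)
  Action 3: reduce by T -> F : pop 1, push T -> stack = [T] (size 1)
  Action 4: reduce by E -> T : pop 1, push E -> stack = [E] (size 1)
  Action 5: shift '+' : push -> stack = [E, +] (size 2)
  Action 6: shift 'num' : push -> stack = [E, +, num] (size 3)
  Action 7: reduce by F -> num : pop 1, push F -> stack = [E, +, F] (size 3)
  Action 8: reduce by T -> F : pop 1, push T -> stack = [E, +, T] (size 3)
Final stack size: 3

3


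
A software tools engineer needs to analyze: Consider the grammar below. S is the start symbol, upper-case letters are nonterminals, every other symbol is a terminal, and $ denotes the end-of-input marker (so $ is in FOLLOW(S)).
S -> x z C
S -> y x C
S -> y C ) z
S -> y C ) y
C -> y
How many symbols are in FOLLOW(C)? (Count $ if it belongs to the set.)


S is the start symbol and does not occur in any rule body, so FOLLOW(S) = {$}.
Examining every occurrence of C in a rule body:
  S -> x z C : C is at the right end -> add FOLLOW(S) = {$}
  S -> y x C : C is at the right end -> add FOLLOW(S) = {$} (already in the set)
  S -> y C ) z : C is followed by terminal ')' -> add ')'
  S -> y C ) y : C is followed by terminal ')' -> add ')' (already in the set)
  C -> y : C does not occur in the body -> contributes nothing
FOLLOW(C) = {), $}
Count: 2

2


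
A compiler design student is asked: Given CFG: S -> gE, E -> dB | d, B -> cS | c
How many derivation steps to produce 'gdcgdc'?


Grammar: S -> gE, E -> dB | d, B -> cS | c
Deriving 'gdcgdc':
Step 1: S -> gE => gE
Step 2: E -> dB => gdB
Step 3: B -> cS => gdcS
Step 4: S -> gE => gdcgE
Step 5: E -> dB => gdcgdB
Step 6: B -> c => gdcgdc
Total derivation steps: 6

6


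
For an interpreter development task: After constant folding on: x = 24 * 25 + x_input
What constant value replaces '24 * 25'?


Identifying constant sub-expression:
  Original: x = 24 * 25 + x_input
  24 and 25 are both compile-time constants
  Evaluating: 24 * 25 = 600
  After folding: x = 600 + x_input

600


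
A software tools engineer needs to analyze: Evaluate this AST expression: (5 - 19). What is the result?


Expression: (5 - 19)
Evaluating step by step:
  5 - 19 = -14
Result: -14

-14


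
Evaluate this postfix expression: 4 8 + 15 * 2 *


Processing tokens left to right:
Push 4, Push 8
Pop 4 and 8, compute 4 + 8 = 12, push 12
Push 15
Pop 12 and 15, compute 12 * 15 = 180, push 180
Push 2
Pop 180 and 2, compute 180 * 2 = 360, push 360
Stack result: 360

360


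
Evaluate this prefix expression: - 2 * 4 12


Parsing prefix expression: - 2 * 4 12
Step 1: Innermost operation '* 4 12'
  4 * 12 = 48
Step 2: Outer operation '- 2 [48]'
  2 - 48 = -46

-46


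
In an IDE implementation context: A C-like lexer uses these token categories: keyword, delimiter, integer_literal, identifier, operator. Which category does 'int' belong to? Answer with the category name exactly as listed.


Token: 'int'
Checking categories:
  identifier: no
  integer_literal: no
  operator: no
  keyword: YES
  delimiter: no
Category: keyword

keyword


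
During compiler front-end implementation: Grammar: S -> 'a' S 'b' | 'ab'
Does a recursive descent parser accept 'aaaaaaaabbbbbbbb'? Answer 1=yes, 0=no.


Grammar accepts strings of the form a^n b^n (n >= 1)
Word: 'aaaaaaaabbbbbbbb'
Counting: 8 a's and 8 b's
Check: 8 == 8? Yes
Derivation (S -> aSb applied 7 time(s), then S -> ab): S => aSb => aaSbb => aaaSbbb => aaaaSbbbb => aaaaaSbbbbb => aaaaaaSbbbbbb => aaaaaaaSbbbbbbb => aaaaaaaabbbbbbbb
Accepted

1


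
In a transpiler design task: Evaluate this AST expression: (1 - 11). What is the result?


Expression: (1 - 11)
Evaluating step by step:
  1 - 11 = -10
Result: -10

-10


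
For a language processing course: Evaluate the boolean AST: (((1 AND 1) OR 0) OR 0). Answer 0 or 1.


Step 1: Evaluate inner node
  1 AND 1 = 1
Step 2: Evaluate next node
  1 OR 0 = 1
Step 3: Evaluate root node
  1 OR 0 = 1

1


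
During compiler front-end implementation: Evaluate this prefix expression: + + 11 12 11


Parsing prefix expression: + + 11 12 11
Step 1: Innermost operation '+ 11 12'
  11 + 12 = 23
Step 2: Outer operation '+ [23] 11'
  23 + 11 = 34

34


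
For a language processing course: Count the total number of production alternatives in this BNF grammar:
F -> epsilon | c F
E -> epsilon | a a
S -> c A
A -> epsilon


Counting alternatives per rule:
  F: 2 alternative(s)
  E: 2 alternative(s)
  S: 1 alternative(s)
  A: 1 alternative(s)
Sum: 2 + 2 + 1 + 1 = 6

6


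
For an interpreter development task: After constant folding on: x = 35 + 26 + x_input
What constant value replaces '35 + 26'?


Identifying constant sub-expression:
  Original: x = 35 + 26 + x_input
  35 and 26 are both compile-time constants
  Evaluating: 35 + 26 = 61
  After folding: x = 61 + x_input

61


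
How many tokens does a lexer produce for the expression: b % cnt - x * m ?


Scanning 'b % cnt - x * m'
Token 1: 'b' -> identifier
Token 2: '%' -> operator
Token 3: 'cnt' -> identifier
Token 4: '-' -> operator
Token 5: 'x' -> identifier
Token 6: '*' -> operator
Token 7: 'm' -> identifier
Total tokens: 7

7


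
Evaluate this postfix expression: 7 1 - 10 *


Processing tokens left to right:
Push 7, Push 1
Pop 7 and 1, compute 7 - 1 = 6, push 6
Push 10
Pop 6 and 10, compute 6 * 10 = 60, push 60
Stack result: 60

60


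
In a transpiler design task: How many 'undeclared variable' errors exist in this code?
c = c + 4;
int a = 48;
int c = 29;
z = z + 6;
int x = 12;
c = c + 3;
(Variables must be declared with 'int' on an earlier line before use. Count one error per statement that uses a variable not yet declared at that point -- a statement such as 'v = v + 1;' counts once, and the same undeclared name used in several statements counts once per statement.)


Scanning code line by line:
  Line 1: use 'c' -> ERROR (undeclared)
  Line 2: declare 'a' -> declared = ['a']
  Line 3: declare 'c' -> declared = ['a', 'c']
  Line 4: use 'z' -> ERROR (undeclared)
  Line 5: declare 'x' -> declared = ['a', 'c', 'x']
  Line 6: use 'c' -> OK (declared)
Total undeclared variable errors: 2

2


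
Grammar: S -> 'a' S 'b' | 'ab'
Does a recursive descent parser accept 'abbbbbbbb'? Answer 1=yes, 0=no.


Grammar accepts strings of the form a^n b^n (n >= 1)
Word: 'abbbbbbbb'
Counting: 1 a's and 8 b's
Check: 1 == 8? No
Mismatch: a-count != b-count
Rejected

0


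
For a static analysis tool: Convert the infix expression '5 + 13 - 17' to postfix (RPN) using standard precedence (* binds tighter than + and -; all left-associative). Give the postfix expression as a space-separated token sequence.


Applying the shunting-yard algorithm:
  Operand 5 -> output
  Push '+' onto operator stack -> op-stack: [+]
  Operand 13 -> output
  See '-' (prec 1); top '+' (prec 1) >= it -> pop '+' to output
  Push '-' onto operator stack -> op-stack: [-]
  Operand 17 -> output
  End of input: pop '-' to output
Postfix result: 5 13 + 17 -

5 13 + 17 -


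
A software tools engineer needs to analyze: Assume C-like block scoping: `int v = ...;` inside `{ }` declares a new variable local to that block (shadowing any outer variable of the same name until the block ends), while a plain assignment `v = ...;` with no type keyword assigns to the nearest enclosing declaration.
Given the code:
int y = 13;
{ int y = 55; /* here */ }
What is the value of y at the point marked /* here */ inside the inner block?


Analyzing scoping rules:
Outer scope: declares y = 13
Inner block: 'int y = 55;' declares a NEW y that shadows the outer one
Inside the block the inner declaration is in scope -> 55
Result: 55

55


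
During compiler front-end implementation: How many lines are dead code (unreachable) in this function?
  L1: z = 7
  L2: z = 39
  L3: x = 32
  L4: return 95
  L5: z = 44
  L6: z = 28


Analyzing control flow:
  L1: reachable (before return)
  L2: reachable (before return)
  L3: reachable (before return)
  L4: reachable (return statement)
  L5: DEAD (after return at L4)
  L6: DEAD (after return at L4)
Return at L4, total lines = 6
Dead lines: L5 through L6
Count: 2

2


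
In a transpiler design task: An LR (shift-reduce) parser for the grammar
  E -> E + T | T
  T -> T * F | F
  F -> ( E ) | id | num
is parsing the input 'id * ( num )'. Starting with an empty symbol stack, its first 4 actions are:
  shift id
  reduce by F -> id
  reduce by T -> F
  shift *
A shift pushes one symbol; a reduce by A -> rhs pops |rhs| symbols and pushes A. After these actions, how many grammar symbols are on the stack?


Tracking the symbol stack through each action:
  Action 1: shift 'id' : push -> stack = [id] (size 1)
  Action 2: reduce by F -> id : pop 1, push F -> stack = [F] (size 1)
  Action 3: reduce by T -> F : pop 1, push T -> stack = [T] (size 1)
  Action 4: shift '*' : push -> stack = [T, *] (size 2)
Final stack size: 2

2


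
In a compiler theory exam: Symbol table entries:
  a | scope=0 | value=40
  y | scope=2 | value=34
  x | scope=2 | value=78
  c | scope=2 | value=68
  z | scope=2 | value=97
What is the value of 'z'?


Searching symbol table for 'z':
  a | scope=0 | value=40
  y | scope=2 | value=34
  x | scope=2 | value=78
  c | scope=2 | value=68
  z | scope=2 | value=97 <- MATCH
Found 'z' at scope 2 with value 97

97


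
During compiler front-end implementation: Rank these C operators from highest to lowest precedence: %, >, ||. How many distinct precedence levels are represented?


Looking up precedence for each operator:
  % -> precedence 6
  > -> precedence 4
  || -> precedence 1
Sorted highest to lowest: %, >, ||
Distinct precedence values: [6, 4, 1]
Number of distinct levels: 3

3


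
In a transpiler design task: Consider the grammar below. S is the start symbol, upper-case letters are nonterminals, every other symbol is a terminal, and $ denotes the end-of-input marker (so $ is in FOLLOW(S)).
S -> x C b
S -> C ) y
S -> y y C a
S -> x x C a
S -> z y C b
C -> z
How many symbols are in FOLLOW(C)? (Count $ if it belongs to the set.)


S is the start symbol and does not occur in any rule body, so FOLLOW(S) = {$}.
Examining every occurrence of C in a rule body:
  S -> x C b : C is followed by terminal 'b' -> add 'b'
  S -> C ) y : C is followed by terminal ')' -> add ')'
  S -> y y C a : C is followed by terminal 'a' -> add 'a'
  S -> x x C a : C is followed by terminal 'a' -> add 'a' (already in the set)
  S -> z y C b : C is followed by terminal 'b' -> add 'b' (already in the set)
  C -> z : C does not occur in the body -> contributes nothing
FOLLOW(C) = {), a, b}
Count: 3

3


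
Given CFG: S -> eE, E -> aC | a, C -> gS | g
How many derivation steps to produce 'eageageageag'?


Grammar: S -> eE, E -> aC | a, C -> gS | g
Deriving 'eageageageag':
Step 1: S -> eE => eE
Step 2: E -> aC => eaC
Step 3: C -> gS => eagS
Step 4: S -> eE => eageE
Step 5: E -> aC => eageaC
Step 6: C -> gS => eageagS
Step 7: S -> eE => eageageE
Step 8: E -> aC => eageageaC
Step 9: C -> gS => eageageagS
Step 10: S -> eE => eageageageE
Step 11: E -> aC => eageageageaC
Step 12: C -> g => eageageageag
Total derivation steps: 12

12


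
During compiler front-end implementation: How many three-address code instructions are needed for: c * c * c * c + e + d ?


Expression: c * c * c * c + e + d
Generating three-address code (respecting * over +/- precedence):
  Instruction 1: t1 = c * c
  Instruction 2: t2 = t1 * c
  Instruction 3: t3 = t2 * c
  Instruction 4: t4 = t3 + e
  Instruction 5: t5 = t4 + d
Total instructions: 5

5


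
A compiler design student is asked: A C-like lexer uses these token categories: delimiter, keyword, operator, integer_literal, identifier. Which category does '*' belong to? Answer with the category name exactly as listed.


Token: '*'
Checking categories:
  identifier: no
  integer_literal: no
  operator: YES
  keyword: no
  delimiter: no
Category: operator

operator


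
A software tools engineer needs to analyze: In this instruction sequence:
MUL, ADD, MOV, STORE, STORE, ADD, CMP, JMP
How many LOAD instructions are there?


Scanning instruction sequence for LOAD:
  Position 1: MUL
  Position 2: ADD
  Position 3: MOV
  Position 4: STORE
  Position 5: STORE
  Position 6: ADD
  Position 7: CMP
  Position 8: JMP
Matches at positions: []
Total LOAD count: 0

0


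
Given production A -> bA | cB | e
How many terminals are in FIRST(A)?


Production: A -> bA | cB | e
Examining each alternative for leading terminals:
  A -> bA : first terminal = 'b'
  A -> cB : first terminal = 'c'
  A -> e : first terminal = 'e'
FIRST(A) = {b, c, e}
Count: 3

3


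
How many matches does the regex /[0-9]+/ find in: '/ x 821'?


Pattern: /[0-9]+/ (int literals)
Input: '/ x 821'
Scanning for matches:
  Match 1: '821'
Total matches: 1

1


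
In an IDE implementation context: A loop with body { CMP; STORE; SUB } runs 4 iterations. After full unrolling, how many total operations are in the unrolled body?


Loop body operations: CMP, STORE, SUB (3 ops per iteration)
Unrolling 4 iterations:
  Iteration 1: CMP, STORE, SUB (3 ops)
  Iteration 2: CMP, STORE, SUB (3 ops)
  Iteration 3: CMP, STORE, SUB (3 ops)
  Iteration 4: CMP, STORE, SUB (3 ops)
Total: 4 iterations * 3 ops/iter = 12 operations

12


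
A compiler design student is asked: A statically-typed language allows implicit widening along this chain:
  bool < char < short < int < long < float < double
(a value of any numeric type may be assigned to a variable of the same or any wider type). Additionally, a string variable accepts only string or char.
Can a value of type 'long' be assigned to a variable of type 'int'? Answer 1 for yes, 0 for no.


Target variable type: int
Source value type: long
Numeric ranks: long=4, int=3
Widening allowed iff rank(source) <= rank(target): 4 <= 3? No
Result: 0

0


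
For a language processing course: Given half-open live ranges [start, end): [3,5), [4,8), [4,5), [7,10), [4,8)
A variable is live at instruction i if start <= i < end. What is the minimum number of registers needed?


Live ranges:
  Var0: [3, 5)
  Var1: [4, 8)
  Var2: [4, 5)
  Var3: [7, 10)
  Var4: [4, 8)
Sweep-line events (position, delta, active):
  pos=3 start -> active=1
  pos=4 start -> active=2
  pos=4 start -> active=3
  pos=4 start -> active=4
  pos=5 end -> active=3
  pos=5 end -> active=2
  pos=7 start -> active=3
  pos=8 end -> active=2
  pos=8 end -> active=1
  pos=10 end -> active=0
Maximum simultaneous active: 4
Minimum registers needed: 4

4


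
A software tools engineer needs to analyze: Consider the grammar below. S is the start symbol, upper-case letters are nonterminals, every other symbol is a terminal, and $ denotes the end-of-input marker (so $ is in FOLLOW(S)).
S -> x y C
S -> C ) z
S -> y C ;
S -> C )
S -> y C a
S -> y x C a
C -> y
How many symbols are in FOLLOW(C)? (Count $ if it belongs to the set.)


S is the start symbol and does not occur in any rule body, so FOLLOW(S) = {$}.
Examining every occurrence of C in a rule body:
  S -> x y C : C is at the right end -> add FOLLOW(S) = {$}
  S -> C ) z : C is followed by terminal ')' -> add ')'
  S -> y C ; : C is followed by terminal ';' -> add ';'
  S -> C ) : C is followed by terminal ')' -> add ')' (already in the set)
  S -> y C a : C is followed by terminal 'a' -> add 'a'
  S -> y x C a : C is followed by terminal 'a' -> add 'a' (already in the set)
  C -> y : C does not occur in the body -> contributes nothing
FOLLOW(C) = {), ;, a, $}
Count: 4

4


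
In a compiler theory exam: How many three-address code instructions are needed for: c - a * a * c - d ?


Expression: c - a * a * c - d
Generating three-address code (respecting * over +/- precedence):
  Instruction 1: t1 = a * a
  Instruction 2: t2 = t1 * c
  Instruction 3: t3 = c - t2
  Instruction 4: t4 = t3 - d
Total instructions: 4

4


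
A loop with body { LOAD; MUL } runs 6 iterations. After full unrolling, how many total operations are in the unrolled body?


Loop body operations: LOAD, MUL (2 ops per iteration)
Unrolling 6 iterations:
  Iteration 1: LOAD, MUL (2 ops)
  Iteration 2: LOAD, MUL (2 ops)
  Iteration 3: LOAD, MUL (2 ops)
  Iteration 4: LOAD, MUL (2 ops)
  Iteration 5: LOAD, MUL (2 ops)
  Iteration 6: LOAD, MUL (2 ops)
Total: 6 iterations * 2 ops/iter = 12 operations

12


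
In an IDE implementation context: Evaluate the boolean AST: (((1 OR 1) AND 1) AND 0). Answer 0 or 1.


Step 1: Evaluate inner node
  1 OR 1 = 1
Step 2: Evaluate next node
  1 AND 1 = 1
Step 3: Evaluate root node
  1 AND 0 = 0

0


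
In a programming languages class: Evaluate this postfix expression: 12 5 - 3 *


Processing tokens left to right:
Push 12, Push 5
Pop 12 and 5, compute 12 - 5 = 7, push 7
Push 3
Pop 7 and 3, compute 7 * 3 = 21, push 21
Stack result: 21

21


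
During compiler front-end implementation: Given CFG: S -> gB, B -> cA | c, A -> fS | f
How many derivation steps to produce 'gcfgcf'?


Grammar: S -> gB, B -> cA | c, A -> fS | f
Deriving 'gcfgcf':
Step 1: S -> gB => gB
Step 2: B -> cA => gcA
Step 3: A -> fS => gcfS
Step 4: S -> gB => gcfgB
Step 5: B -> cA => gcfgcA
Step 6: A -> f => gcfgcf
Total derivation steps: 6

6


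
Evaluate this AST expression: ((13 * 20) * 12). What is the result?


Expression: ((13 * 20) * 12)
Evaluating step by step:
  13 * 20 = 260
  260 * 12 = 3120
Result: 3120

3120


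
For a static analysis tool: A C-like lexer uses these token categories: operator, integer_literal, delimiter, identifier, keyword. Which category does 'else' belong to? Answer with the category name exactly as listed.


Token: 'else'
Checking categories:
  identifier: no
  integer_literal: no
  operator: no
  keyword: YES
  delimiter: no
Category: keyword

keyword


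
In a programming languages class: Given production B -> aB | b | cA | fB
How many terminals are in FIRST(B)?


Production: B -> aB | b | cA | fB
Examining each alternative for leading terminals:
  B -> aB : first terminal = 'a'
  B -> b : first terminal = 'b'
  B -> cA : first terminal = 'c'
  B -> fB : first terminal = 'f'
FIRST(B) = {a, b, c, f}
Count: 4

4


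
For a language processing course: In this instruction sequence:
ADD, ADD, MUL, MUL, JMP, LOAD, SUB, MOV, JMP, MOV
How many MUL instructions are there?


Scanning instruction sequence for MUL:
  Position 1: ADD
  Position 2: ADD
  Position 3: MUL <- MATCH
  Position 4: MUL <- MATCH
  Position 5: JMP
  Position 6: LOAD
  Position 7: SUB
  Position 8: MOV
  Position 9: JMP
  Position 10: MOV
Matches at positions: [3, 4]
Total MUL count: 2

2


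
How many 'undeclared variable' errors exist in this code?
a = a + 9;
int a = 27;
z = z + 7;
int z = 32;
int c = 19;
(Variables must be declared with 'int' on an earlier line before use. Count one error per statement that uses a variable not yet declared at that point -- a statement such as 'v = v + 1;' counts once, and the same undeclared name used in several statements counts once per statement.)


Scanning code line by line:
  Line 1: use 'a' -> ERROR (undeclared)
  Line 2: declare 'a' -> declared = ['a']
  Line 3: use 'z' -> ERROR (undeclared)
  Line 4: declare 'z' -> declared = ['a', 'z']
  Line 5: declare 'c' -> declared = ['a', 'c', 'z']
Total undeclared variable errors: 2

2


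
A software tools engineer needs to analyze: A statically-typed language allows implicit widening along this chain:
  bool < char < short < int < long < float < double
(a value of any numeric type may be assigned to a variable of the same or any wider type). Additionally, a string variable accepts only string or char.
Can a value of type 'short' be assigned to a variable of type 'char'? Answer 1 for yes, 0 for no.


Target variable type: char
Source value type: short
Numeric ranks: short=2, char=1
Widening allowed iff rank(source) <= rank(target): 2 <= 1? No
Result: 0

0


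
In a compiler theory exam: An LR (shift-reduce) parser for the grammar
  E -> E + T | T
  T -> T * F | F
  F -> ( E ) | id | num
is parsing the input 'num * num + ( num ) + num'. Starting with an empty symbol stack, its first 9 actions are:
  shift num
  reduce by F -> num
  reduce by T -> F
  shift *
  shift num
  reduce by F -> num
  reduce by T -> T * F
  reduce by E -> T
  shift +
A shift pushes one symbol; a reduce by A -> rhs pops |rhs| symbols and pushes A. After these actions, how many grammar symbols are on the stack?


Tracking the symbol stack through each action:
  Action 1: shift 'num' : push -> stack = [num] (size 1)
  Action 2: reduce by F -> num : pop 1, push F -> stack = [F] (size 1)
  Action 3: reduce by T -> F : pop 1, push T -> stack = [T] (size 1)
  Action 4: shift '*' : push -> stack = [T, *] (size 2)
  Action 5: shift 'num' : push -> stack = [T, *, num] (size 3)
  Action 6: reduce by F -> num : pop 1, push F -> stack = [T, *, F] (size 3)
  Action 7: reduce by T -> T * F : pop 3, push T -> stack = [T] (size 1)
  Action 8: reduce by E -> T : pop 1, push E -> stack = [E] (size 1)
  Action 9: shift '+' : push -> stack = [E, +] (size 2)
Final stack size: 2

2


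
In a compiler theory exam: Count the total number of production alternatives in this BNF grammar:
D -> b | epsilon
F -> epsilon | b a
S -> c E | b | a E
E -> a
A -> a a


Counting alternatives per rule:
  D: 2 alternative(s)
  F: 2 alternative(s)
  S: 3 alternative(s)
  E: 1 alternative(s)
  A: 1 alternative(s)
Sum: 2 + 2 + 3 + 1 + 1 = 9

9


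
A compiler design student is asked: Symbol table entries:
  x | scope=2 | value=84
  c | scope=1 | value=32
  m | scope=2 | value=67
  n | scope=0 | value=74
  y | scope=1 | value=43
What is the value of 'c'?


Searching symbol table for 'c':
  x | scope=2 | value=84
  c | scope=1 | value=32 <- MATCH
  m | scope=2 | value=67
  n | scope=0 | value=74
  y | scope=1 | value=43
Found 'c' at scope 1 with value 32

32


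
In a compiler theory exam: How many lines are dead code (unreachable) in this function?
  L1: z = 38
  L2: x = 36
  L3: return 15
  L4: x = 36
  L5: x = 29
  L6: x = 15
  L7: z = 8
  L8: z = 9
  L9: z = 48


Analyzing control flow:
  L1: reachable (before return)
  L2: reachable (before return)
  L3: reachable (return statement)
  L4: DEAD (after return at L3)
  L5: DEAD (after return at L3)
  L6: DEAD (after return at L3)
  L7: DEAD (after return at L3)
  L8: DEAD (after return at L3)
  L9: DEAD (after return at L3)
Return at L3, total lines = 9
Dead lines: L4 through L9
Count: 6

6


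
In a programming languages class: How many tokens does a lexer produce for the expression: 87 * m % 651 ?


Scanning '87 * m % 651'
Token 1: '87' -> integer_literal
Token 2: '*' -> operator
Token 3: 'm' -> identifier
Token 4: '%' -> operator
Token 5: '651' -> integer_literal
Total tokens: 5

5


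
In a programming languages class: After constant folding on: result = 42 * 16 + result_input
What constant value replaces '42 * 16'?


Identifying constant sub-expression:
  Original: result = 42 * 16 + result_input
  42 and 16 are both compile-time constants
  Evaluating: 42 * 16 = 672
  After folding: result = 672 + result_input

672


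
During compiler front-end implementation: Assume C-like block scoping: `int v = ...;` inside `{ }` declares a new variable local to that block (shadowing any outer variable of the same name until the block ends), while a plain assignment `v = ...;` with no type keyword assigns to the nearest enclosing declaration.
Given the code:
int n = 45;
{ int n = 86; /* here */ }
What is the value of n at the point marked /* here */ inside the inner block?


Analyzing scoping rules:
Outer scope: declares n = 45
Inner block: 'int n = 86;' declares a NEW n that shadows the outer one
Inside the block the inner declaration is in scope -> 86
Result: 86

86


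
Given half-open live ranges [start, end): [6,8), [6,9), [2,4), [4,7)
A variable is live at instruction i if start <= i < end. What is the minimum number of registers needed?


Live ranges:
  Var0: [6, 8)
  Var1: [6, 9)
  Var2: [2, 4)
  Var3: [4, 7)
Sweep-line events (position, delta, active):
  pos=2 start -> active=1
  pos=4 end -> active=0
  pos=4 start -> active=1
  pos=6 start -> active=2
  pos=6 start -> active=3
  pos=7 end -> active=2
  pos=8 end -> active=1
  pos=9 end -> active=0
Maximum simultaneous active: 3
Minimum registers needed: 3

3


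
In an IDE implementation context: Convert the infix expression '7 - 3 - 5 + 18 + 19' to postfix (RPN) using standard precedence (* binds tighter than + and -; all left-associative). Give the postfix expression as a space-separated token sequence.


Applying the shunting-yard algorithm:
  Operand 7 -> output
  Push '-' onto operator stack -> op-stack: [-]
  Operand 3 -> output
  See '-' (prec 1); top '-' (prec 1) >= it -> pop '-' to output
  Push '-' onto operator stack -> op-stack: [-]
  Operand 5 -> output
  See '+' (prec 1); top '-' (prec 1) >= it -> pop '-' to output
  Push '+' onto operator stack -> op-stack: [+]
  Operand 18 -> output
  See '+' (prec 1); top '+' (prec 1) >= it -> pop '+' to output
  Push '+' onto operator stack -> op-stack: [+]
  Operand 19 -> output
  End of input: pop '+' to output
Postfix result: 7 3 - 5 - 18 + 19 +

7 3 - 5 - 18 + 19 +


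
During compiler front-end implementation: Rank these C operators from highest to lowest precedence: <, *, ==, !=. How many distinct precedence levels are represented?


Looking up precedence for each operator:
  < -> precedence 4
  * -> precedence 6
  == -> precedence 3
  != -> precedence 3
Sorted highest to lowest: *, <, ==, !=
Distinct precedence values: [6, 4, 3]
Number of distinct levels: 3

3


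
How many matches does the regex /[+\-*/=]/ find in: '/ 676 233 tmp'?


Pattern: /[+\-*/=]/ (operators)
Input: '/ 676 233 tmp'
Scanning for matches:
  Match 1: '/'
Total matches: 1

1


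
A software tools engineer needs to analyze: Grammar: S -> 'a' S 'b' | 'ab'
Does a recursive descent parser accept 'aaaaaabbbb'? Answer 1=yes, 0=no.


Grammar accepts strings of the form a^n b^n (n >= 1)
Word: 'aaaaaabbbb'
Counting: 6 a's and 4 b's
Check: 6 == 4? No
Mismatch: a-count != b-count
Rejected

0


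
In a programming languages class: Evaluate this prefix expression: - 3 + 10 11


Parsing prefix expression: - 3 + 10 11
Step 1: Innermost operation '+ 10 11'
  10 + 11 = 21
Step 2: Outer operation '- 3 [21]'
  3 - 21 = -18

-18


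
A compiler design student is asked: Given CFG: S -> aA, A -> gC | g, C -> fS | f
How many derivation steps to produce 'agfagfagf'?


Grammar: S -> aA, A -> gC | g, C -> fS | f
Deriving 'agfagfagf':
Step 1: S -> aA => aA
Step 2: A -> gC => agC
Step 3: C -> fS => agfS
Step 4: S -> aA => agfaA
Step 5: A -> gC => agfagC
Step 6: C -> fS => agfagfS
Step 7: S -> aA => agfagfaA
Step 8: A -> gC => agfagfagC
Step 9: C -> f => agfagfagf
Total derivation steps: 9

9


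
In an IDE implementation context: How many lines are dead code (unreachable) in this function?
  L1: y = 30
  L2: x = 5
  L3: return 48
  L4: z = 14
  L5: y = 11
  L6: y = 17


Analyzing control flow:
  L1: reachable (before return)
  L2: reachable (before return)
  L3: reachable (return statement)
  L4: DEAD (after return at L3)
  L5: DEAD (after return at L3)
  L6: DEAD (after return at L3)
Return at L3, total lines = 6
Dead lines: L4 through L6
Count: 3

3


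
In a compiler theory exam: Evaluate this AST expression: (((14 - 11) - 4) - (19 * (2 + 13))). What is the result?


Expression: (((14 - 11) - 4) - (19 * (2 + 13)))
Evaluating step by step:
  14 - 11 = 3
  3 - 4 = -1
  2 + 13 = 15
  19 * 15 = 285
  -1 - 285 = -286
Result: -286

-286


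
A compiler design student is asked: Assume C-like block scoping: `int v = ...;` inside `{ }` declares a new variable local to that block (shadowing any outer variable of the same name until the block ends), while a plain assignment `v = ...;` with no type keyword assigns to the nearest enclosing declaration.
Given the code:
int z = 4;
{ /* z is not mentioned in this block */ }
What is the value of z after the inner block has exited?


Analyzing scoping rules:
Outer scope: declares z = 4
Inner block: z is neither redeclared nor assigned -> unchanged
After the block -> 4
Result: 4

4


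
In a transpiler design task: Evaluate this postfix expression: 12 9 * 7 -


Processing tokens left to right:
Push 12, Push 9
Pop 12 and 9, compute 12 * 9 = 108, push 108
Push 7
Pop 108 and 7, compute 108 - 7 = 101, push 101
Stack result: 101

101


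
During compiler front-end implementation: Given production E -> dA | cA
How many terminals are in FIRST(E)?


Production: E -> dA | cA
Examining each alternative for leading terminals:
  E -> dA : first terminal = 'd'
  E -> cA : first terminal = 'c'
FIRST(E) = {c, d}
Count: 2

2


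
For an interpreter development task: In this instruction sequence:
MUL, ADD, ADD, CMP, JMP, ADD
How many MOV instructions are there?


Scanning instruction sequence for MOV:
  Position 1: MUL
  Position 2: ADD
  Position 3: ADD
  Position 4: CMP
  Position 5: JMP
  Position 6: ADD
Matches at positions: []
Total MOV count: 0

0


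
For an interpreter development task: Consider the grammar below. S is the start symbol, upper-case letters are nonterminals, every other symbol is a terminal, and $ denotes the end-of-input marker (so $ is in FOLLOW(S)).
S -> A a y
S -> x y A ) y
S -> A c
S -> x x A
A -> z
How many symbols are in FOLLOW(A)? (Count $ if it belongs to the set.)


S is the start symbol and does not occur in any rule body, so FOLLOW(S) = {$}.
Examining every occurrence of A in a rule body:
  S -> A a y : A is followed by terminal 'a' -> add 'a'
  S -> x y A ) y : A is followed by terminal ')' -> add ')'
  S -> A c : A is followed by terminal 'c' -> add 'c'
  S -> x x A : A is at the right end -> add FOLLOW(S) = {$}
  A -> z : A does not occur in the body -> contributes nothing
FOLLOW(A) = {), a, c, $}
Count: 4

4


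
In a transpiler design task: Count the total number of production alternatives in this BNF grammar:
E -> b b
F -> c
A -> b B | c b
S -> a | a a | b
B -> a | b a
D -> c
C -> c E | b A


Counting alternatives per rule:
  E: 1 alternative(s)
  F: 1 alternative(s)
  A: 2 alternative(s)
  S: 3 alternative(s)
  B: 2 alternative(s)
  D: 1 alternative(s)
  C: 2 alternative(s)
Sum: 1 + 1 + 2 + 3 + 2 + 1 + 2 = 12

12


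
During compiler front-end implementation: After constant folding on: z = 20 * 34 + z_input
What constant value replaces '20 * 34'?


Identifying constant sub-expression:
  Original: z = 20 * 34 + z_input
  20 and 34 are both compile-time constants
  Evaluating: 20 * 34 = 680
  After folding: z = 680 + z_input

680


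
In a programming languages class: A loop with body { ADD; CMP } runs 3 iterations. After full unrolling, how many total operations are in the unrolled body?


Loop body operations: ADD, CMP (2 ops per iteration)
Unrolling 3 iterations:
  Iteration 1: ADD, CMP (2 ops)
  Iteration 2: ADD, CMP (2 ops)
  Iteration 3: ADD, CMP (2 ops)
Total: 3 iterations * 2 ops/iter = 6 operations

6
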